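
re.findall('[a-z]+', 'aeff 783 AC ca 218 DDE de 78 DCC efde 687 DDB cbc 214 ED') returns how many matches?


Pattern '[a-z]+' finds one or more lowercase letters.
Text: 'aeff 783 AC ca 218 DDE de 78 DCC efde 687 DDB cbc 214 ED'
Scanning for matches:
  Match 1: 'aeff'
  Match 2: 'ca'
  Match 3: 'de'
  Match 4: 'efde'
  Match 5: 'cbc'
Total matches: 5

5


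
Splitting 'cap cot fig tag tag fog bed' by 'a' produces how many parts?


Splitting by 'a' breaks the string at each occurrence of the separator.
Text: 'cap cot fig tag tag fog bed'
Parts after split:
  Part 1: 'c'
  Part 2: 'p cot fig t'
  Part 3: 'g t'
  Part 4: 'g fog bed'
Total parts: 4

4


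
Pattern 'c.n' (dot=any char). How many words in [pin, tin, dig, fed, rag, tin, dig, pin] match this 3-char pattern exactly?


Pattern 'c.n' means: starts with 'c', any single char, ends with 'n'.
Checking each word (must be exactly 3 chars):
  'pin' (len=3): no
  'tin' (len=3): no
  'dig' (len=3): no
  'fed' (len=3): no
  'rag' (len=3): no
  'tin' (len=3): no
  'dig' (len=3): no
  'pin' (len=3): no
Matching words: []
Total: 0

0


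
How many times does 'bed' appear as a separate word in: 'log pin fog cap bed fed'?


Scanning each word for exact match 'bed':
  Word 1: 'log' -> no
  Word 2: 'pin' -> no
  Word 3: 'fog' -> no
  Word 4: 'cap' -> no
  Word 5: 'bed' -> MATCH
  Word 6: 'fed' -> no
Total matches: 1

1


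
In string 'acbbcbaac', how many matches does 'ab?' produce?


Pattern 'ab?' matches 'a' optionally followed by 'b'.
String: 'acbbcbaac'
Scanning left to right for 'a' then checking next char:
  Match 1: 'a' (a not followed by b)
  Match 2: 'a' (a not followed by b)
  Match 3: 'a' (a not followed by b)
Total matches: 3

3


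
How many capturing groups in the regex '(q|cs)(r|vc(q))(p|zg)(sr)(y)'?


To count capturing groups, count each '(' that starts a group.
Pattern: '(q|cs)(r|vc(q))(p|zg)(sr)(y)'
Walking through the pattern:
  Position 0: '(' -> group #1
  Position 6: '(' -> group #2
  Position 11: '(' -> group #3
  Position 15: '(' -> group #4
  Position 21: '(' -> group #5
  Position 25: '(' -> group #6
Total capturing groups: 6

6


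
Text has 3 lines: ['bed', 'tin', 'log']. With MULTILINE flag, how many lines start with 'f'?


With MULTILINE flag, ^ matches the start of each line.
Lines: ['bed', 'tin', 'log']
Checking which lines start with 'f':
  Line 1: 'bed' -> no
  Line 2: 'tin' -> no
  Line 3: 'log' -> no
Matching lines: []
Count: 0

0


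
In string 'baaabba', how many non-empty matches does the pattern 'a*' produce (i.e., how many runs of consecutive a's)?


Pattern 'a*' matches zero or more a's. We want non-empty runs of consecutive a's.
String: 'baaabba'
Walking through the string to find runs of a's:
  Run 1: positions 1-3 -> 'aaa'
  Run 2: positions 6-6 -> 'a'
Non-empty runs found: ['aaa', 'a']
Count: 2

2


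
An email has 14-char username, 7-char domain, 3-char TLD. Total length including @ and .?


An email address has format: username@domain.tld
Username length: 14
'@' character: 1
Domain length: 7
'.' character: 1
TLD length: 3
Total = 14 + 1 + 7 + 1 + 3 = 26

26


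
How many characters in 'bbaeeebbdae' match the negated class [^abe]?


Negated class [^abe] matches any char NOT in {a, b, e}
Scanning 'bbaeeebbdae':
  pos 0: 'b' -> no (excluded)
  pos 1: 'b' -> no (excluded)
  pos 2: 'a' -> no (excluded)
  pos 3: 'e' -> no (excluded)
  pos 4: 'e' -> no (excluded)
  pos 5: 'e' -> no (excluded)
  pos 6: 'b' -> no (excluded)
  pos 7: 'b' -> no (excluded)
  pos 8: 'd' -> MATCH
  pos 9: 'a' -> no (excluded)
  pos 10: 'e' -> no (excluded)
Total matches: 1

1


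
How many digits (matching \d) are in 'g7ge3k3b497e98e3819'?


\d matches any digit 0-9.
Scanning 'g7ge3k3b497e98e3819':
  pos 1: '7' -> DIGIT
  pos 4: '3' -> DIGIT
  pos 6: '3' -> DIGIT
  pos 8: '4' -> DIGIT
  pos 9: '9' -> DIGIT
  pos 10: '7' -> DIGIT
  pos 12: '9' -> DIGIT
  pos 13: '8' -> DIGIT
  pos 15: '3' -> DIGIT
  pos 16: '8' -> DIGIT
  pos 17: '1' -> DIGIT
  pos 18: '9' -> DIGIT
Digits found: ['7', '3', '3', '4', '9', '7', '9', '8', '3', '8', '1', '9']
Total: 12

12


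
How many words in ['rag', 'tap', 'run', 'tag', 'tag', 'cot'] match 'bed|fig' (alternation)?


Alternation 'bed|fig' matches either 'bed' or 'fig'.
Checking each word:
  'rag' -> no
  'tap' -> no
  'run' -> no
  'tag' -> no
  'tag' -> no
  'cot' -> no
Matches: []
Count: 0

0


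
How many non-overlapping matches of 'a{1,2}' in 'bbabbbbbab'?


Pattern 'a{1,2}' matches between 1 and 2 consecutive a's (greedy).
String: 'bbabbbbbab'
Finding runs of a's and applying greedy matching:
  Run at pos 2: 'a' (length 1)
  Run at pos 8: 'a' (length 1)
Matches: ['a', 'a']
Count: 2

2


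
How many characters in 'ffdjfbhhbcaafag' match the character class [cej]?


Character class [cej] matches any of: {c, e, j}
Scanning string 'ffdjfbhhbcaafag' character by character:
  pos 0: 'f' -> no
  pos 1: 'f' -> no
  pos 2: 'd' -> no
  pos 3: 'j' -> MATCH
  pos 4: 'f' -> no
  pos 5: 'b' -> no
  pos 6: 'h' -> no
  pos 7: 'h' -> no
  pos 8: 'b' -> no
  pos 9: 'c' -> MATCH
  pos 10: 'a' -> no
  pos 11: 'a' -> no
  pos 12: 'f' -> no
  pos 13: 'a' -> no
  pos 14: 'g' -> no
Total matches: 2

2


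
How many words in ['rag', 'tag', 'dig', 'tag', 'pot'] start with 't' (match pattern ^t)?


Pattern ^t anchors to start of word. Check which words begin with 't':
  'rag' -> no
  'tag' -> MATCH (starts with 't')
  'dig' -> no
  'tag' -> MATCH (starts with 't')
  'pot' -> no
Matching words: ['tag', 'tag']
Count: 2

2


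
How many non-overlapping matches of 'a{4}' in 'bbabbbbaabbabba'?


Pattern 'a{4}' matches exactly 4 consecutive a's (greedy, non-overlapping).
String: 'bbabbbbaabbabba'
Scanning for runs of a's:
  Run at pos 2: 'a' (length 1) -> 0 match(es)
  Run at pos 7: 'aa' (length 2) -> 0 match(es)
  Run at pos 11: 'a' (length 1) -> 0 match(es)
  Run at pos 14: 'a' (length 1) -> 0 match(es)
Matches found: []
Total: 0

0


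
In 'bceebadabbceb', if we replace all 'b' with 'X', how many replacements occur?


re.sub('b', 'X', text) replaces every occurrence of 'b' with 'X'.
Text: 'bceebadabbceb'
Scanning for 'b':
  pos 0: 'b' -> replacement #1
  pos 4: 'b' -> replacement #2
  pos 8: 'b' -> replacement #3
  pos 9: 'b' -> replacement #4
  pos 12: 'b' -> replacement #5
Total replacements: 5

5


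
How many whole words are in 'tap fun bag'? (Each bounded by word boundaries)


Word boundaries (\b) mark the start/end of each word.
Text: 'tap fun bag'
Splitting by whitespace:
  Word 1: 'tap'
  Word 2: 'fun'
  Word 3: 'bag'
Total whole words: 3

3


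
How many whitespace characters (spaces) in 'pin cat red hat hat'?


\s matches whitespace characters (spaces, tabs, etc.).
Text: 'pin cat red hat hat'
This text has 5 words separated by spaces.
Number of spaces = number of words - 1 = 5 - 1 = 4

4


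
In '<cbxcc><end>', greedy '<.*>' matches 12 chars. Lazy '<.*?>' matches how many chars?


Greedy '<.*>' tries to match as MUCH as possible.
Lazy '<.*?>' tries to match as LITTLE as possible.

String: '<cbxcc><end>'
Greedy '<.*>' starts at first '<' and extends to the LAST '>': '<cbxcc><end>' (12 chars)
Lazy '<.*?>' starts at first '<' and stops at the FIRST '>': '<cbxcc>' (7 chars)

7


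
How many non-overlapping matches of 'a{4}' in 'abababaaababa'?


Pattern 'a{4}' matches exactly 4 consecutive a's (greedy, non-overlapping).
String: 'abababaaababa'
Scanning for runs of a's:
  Run at pos 0: 'a' (length 1) -> 0 match(es)
  Run at pos 2: 'a' (length 1) -> 0 match(es)
  Run at pos 4: 'a' (length 1) -> 0 match(es)
  Run at pos 6: 'aaa' (length 3) -> 0 match(es)
  Run at pos 10: 'a' (length 1) -> 0 match(es)
  Run at pos 12: 'a' (length 1) -> 0 match(es)
Matches found: []
Total: 0

0


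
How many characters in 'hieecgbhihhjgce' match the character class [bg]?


Character class [bg] matches any of: {b, g}
Scanning string 'hieecgbhihhjgce' character by character:
  pos 0: 'h' -> no
  pos 1: 'i' -> no
  pos 2: 'e' -> no
  pos 3: 'e' -> no
  pos 4: 'c' -> no
  pos 5: 'g' -> MATCH
  pos 6: 'b' -> MATCH
  pos 7: 'h' -> no
  pos 8: 'i' -> no
  pos 9: 'h' -> no
  pos 10: 'h' -> no
  pos 11: 'j' -> no
  pos 12: 'g' -> MATCH
  pos 13: 'c' -> no
  pos 14: 'e' -> no
Total matches: 3

3


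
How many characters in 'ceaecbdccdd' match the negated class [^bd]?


Negated class [^bd] matches any char NOT in {b, d}
Scanning 'ceaecbdccdd':
  pos 0: 'c' -> MATCH
  pos 1: 'e' -> MATCH
  pos 2: 'a' -> MATCH
  pos 3: 'e' -> MATCH
  pos 4: 'c' -> MATCH
  pos 5: 'b' -> no (excluded)
  pos 6: 'd' -> no (excluded)
  pos 7: 'c' -> MATCH
  pos 8: 'c' -> MATCH
  pos 9: 'd' -> no (excluded)
  pos 10: 'd' -> no (excluded)
Total matches: 7

7


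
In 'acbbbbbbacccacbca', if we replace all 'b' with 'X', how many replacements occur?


re.sub('b', 'X', text) replaces every occurrence of 'b' with 'X'.
Text: 'acbbbbbbacccacbca'
Scanning for 'b':
  pos 2: 'b' -> replacement #1
  pos 3: 'b' -> replacement #2
  pos 4: 'b' -> replacement #3
  pos 5: 'b' -> replacement #4
  pos 6: 'b' -> replacement #5
  pos 7: 'b' -> replacement #6
  pos 14: 'b' -> replacement #7
Total replacements: 7

7


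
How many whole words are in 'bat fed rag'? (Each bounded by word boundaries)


Word boundaries (\b) mark the start/end of each word.
Text: 'bat fed rag'
Splitting by whitespace:
  Word 1: 'bat'
  Word 2: 'fed'
  Word 3: 'rag'
Total whole words: 3

3


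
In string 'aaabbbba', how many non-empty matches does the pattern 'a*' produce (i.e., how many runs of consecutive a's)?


Pattern 'a*' matches zero or more a's. We want non-empty runs of consecutive a's.
String: 'aaabbbba'
Walking through the string to find runs of a's:
  Run 1: positions 0-2 -> 'aaa'
  Run 2: positions 7-7 -> 'a'
Non-empty runs found: ['aaa', 'a']
Count: 2

2


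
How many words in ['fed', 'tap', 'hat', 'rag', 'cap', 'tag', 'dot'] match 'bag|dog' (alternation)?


Alternation 'bag|dog' matches either 'bag' or 'dog'.
Checking each word:
  'fed' -> no
  'tap' -> no
  'hat' -> no
  'rag' -> no
  'cap' -> no
  'tag' -> no
  'dot' -> no
Matches: []
Count: 0

0


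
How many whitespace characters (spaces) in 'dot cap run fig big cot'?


\s matches whitespace characters (spaces, tabs, etc.).
Text: 'dot cap run fig big cot'
This text has 6 words separated by spaces.
Number of spaces = number of words - 1 = 6 - 1 = 5

5


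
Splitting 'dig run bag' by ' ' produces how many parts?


Splitting by ' ' breaks the string at each occurrence of the separator.
Text: 'dig run bag'
Parts after split:
  Part 1: 'dig'
  Part 2: 'run'
  Part 3: 'bag'
Total parts: 3

3


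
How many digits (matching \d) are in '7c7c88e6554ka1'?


\d matches any digit 0-9.
Scanning '7c7c88e6554ka1':
  pos 0: '7' -> DIGIT
  pos 2: '7' -> DIGIT
  pos 4: '8' -> DIGIT
  pos 5: '8' -> DIGIT
  pos 7: '6' -> DIGIT
  pos 8: '5' -> DIGIT
  pos 9: '5' -> DIGIT
  pos 10: '4' -> DIGIT
  pos 13: '1' -> DIGIT
Digits found: ['7', '7', '8', '8', '6', '5', '5', '4', '1']
Total: 9

9


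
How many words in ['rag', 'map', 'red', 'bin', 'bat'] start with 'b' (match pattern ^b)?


Pattern ^b anchors to start of word. Check which words begin with 'b':
  'rag' -> no
  'map' -> no
  'red' -> no
  'bin' -> MATCH (starts with 'b')
  'bat' -> MATCH (starts with 'b')
Matching words: ['bin', 'bat']
Count: 2

2


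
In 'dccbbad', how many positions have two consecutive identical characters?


Looking for consecutive identical characters in 'dccbbad':
  pos 0-1: 'd' vs 'c' -> different
  pos 1-2: 'c' vs 'c' -> MATCH ('cc')
  pos 2-3: 'c' vs 'b' -> different
  pos 3-4: 'b' vs 'b' -> MATCH ('bb')
  pos 4-5: 'b' vs 'a' -> different
  pos 5-6: 'a' vs 'd' -> different
Consecutive identical pairs: ['cc', 'bb']
Count: 2

2


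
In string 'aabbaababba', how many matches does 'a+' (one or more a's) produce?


Pattern 'a+' matches one or more consecutive a's.
String: 'aabbaababba'
Scanning for runs of a:
  Match 1: 'aa' (length 2)
  Match 2: 'aa' (length 2)
  Match 3: 'a' (length 1)
  Match 4: 'a' (length 1)
Total matches: 4

4


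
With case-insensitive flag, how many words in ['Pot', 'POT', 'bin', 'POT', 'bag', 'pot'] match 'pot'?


Case-insensitive matching: compare each word's lowercase form to 'pot'.
  'Pot' -> lower='pot' -> MATCH
  'POT' -> lower='pot' -> MATCH
  'bin' -> lower='bin' -> no
  'POT' -> lower='pot' -> MATCH
  'bag' -> lower='bag' -> no
  'pot' -> lower='pot' -> MATCH
Matches: ['Pot', 'POT', 'POT', 'pot']
Count: 4

4


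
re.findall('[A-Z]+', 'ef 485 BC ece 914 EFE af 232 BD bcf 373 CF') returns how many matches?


Pattern '[A-Z]+' finds one or more uppercase letters.
Text: 'ef 485 BC ece 914 EFE af 232 BD bcf 373 CF'
Scanning for matches:
  Match 1: 'BC'
  Match 2: 'EFE'
  Match 3: 'BD'
  Match 4: 'CF'
Total matches: 4

4


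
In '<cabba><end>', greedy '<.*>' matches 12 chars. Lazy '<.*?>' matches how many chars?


Greedy '<.*>' tries to match as MUCH as possible.
Lazy '<.*?>' tries to match as LITTLE as possible.

String: '<cabba><end>'
Greedy '<.*>' starts at first '<' and extends to the LAST '>': '<cabba><end>' (12 chars)
Lazy '<.*?>' starts at first '<' and stops at the FIRST '>': '<cabba>' (7 chars)

7


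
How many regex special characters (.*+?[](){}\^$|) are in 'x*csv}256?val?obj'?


Regex special characters are: . * + ? [ ] ( ) { } \ ^ $ |
Scanning 'x*csv}256?val?obj':
  pos 1: '*' -> SPECIAL
  pos 5: '}' -> SPECIAL
  pos 9: '?' -> SPECIAL
  pos 13: '?' -> SPECIAL
Special chars found: ['*', '}', '?', '?']
Total: 4

4


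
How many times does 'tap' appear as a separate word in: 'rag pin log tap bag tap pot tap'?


Scanning each word for exact match 'tap':
  Word 1: 'rag' -> no
  Word 2: 'pin' -> no
  Word 3: 'log' -> no
  Word 4: 'tap' -> MATCH
  Word 5: 'bag' -> no
  Word 6: 'tap' -> MATCH
  Word 7: 'pot' -> no
  Word 8: 'tap' -> MATCH
Total matches: 3

3


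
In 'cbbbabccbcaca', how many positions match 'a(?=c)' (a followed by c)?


Lookahead 'a(?=c)' matches 'a' only when followed by 'c'.
String: 'cbbbabccbcaca'
Checking each position where char is 'a':
  pos 4: 'a' -> no (next='b')
  pos 10: 'a' -> MATCH (next='c')
Matching positions: [10]
Count: 1

1


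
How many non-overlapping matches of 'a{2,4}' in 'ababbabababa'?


Pattern 'a{2,4}' matches between 2 and 4 consecutive a's (greedy).
String: 'ababbabababa'
Finding runs of a's and applying greedy matching:
  Run at pos 0: 'a' (length 1)
  Run at pos 2: 'a' (length 1)
  Run at pos 5: 'a' (length 1)
  Run at pos 7: 'a' (length 1)
  Run at pos 9: 'a' (length 1)
  Run at pos 11: 'a' (length 1)
Matches: []
Count: 0

0


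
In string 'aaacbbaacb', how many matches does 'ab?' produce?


Pattern 'ab?' matches 'a' optionally followed by 'b'.
String: 'aaacbbaacb'
Scanning left to right for 'a' then checking next char:
  Match 1: 'a' (a not followed by b)
  Match 2: 'a' (a not followed by b)
  Match 3: 'a' (a not followed by b)
  Match 4: 'a' (a not followed by b)
  Match 5: 'a' (a not followed by b)
Total matches: 5

5


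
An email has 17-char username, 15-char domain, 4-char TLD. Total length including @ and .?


An email address has format: username@domain.tld
Username length: 17
'@' character: 1
Domain length: 15
'.' character: 1
TLD length: 4
Total = 17 + 1 + 15 + 1 + 4 = 38

38


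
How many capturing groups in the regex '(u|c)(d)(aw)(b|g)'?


To count capturing groups, count each '(' that starts a group.
Pattern: '(u|c)(d)(aw)(b|g)'
Walking through the pattern:
  Position 0: '(' -> group #1
  Position 5: '(' -> group #2
  Position 8: '(' -> group #3
  Position 12: '(' -> group #4
Total capturing groups: 4

4


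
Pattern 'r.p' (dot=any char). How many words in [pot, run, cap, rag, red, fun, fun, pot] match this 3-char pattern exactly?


Pattern 'r.p' means: starts with 'r', any single char, ends with 'p'.
Checking each word (must be exactly 3 chars):
  'pot' (len=3): no
  'run' (len=3): no
  'cap' (len=3): no
  'rag' (len=3): no
  'red' (len=3): no
  'fun' (len=3): no
  'fun' (len=3): no
  'pot' (len=3): no
Matching words: []
Total: 0

0


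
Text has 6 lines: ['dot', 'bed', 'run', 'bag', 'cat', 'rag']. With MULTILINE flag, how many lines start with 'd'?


With MULTILINE flag, ^ matches the start of each line.
Lines: ['dot', 'bed', 'run', 'bag', 'cat', 'rag']
Checking which lines start with 'd':
  Line 1: 'dot' -> MATCH
  Line 2: 'bed' -> no
  Line 3: 'run' -> no
  Line 4: 'bag' -> no
  Line 5: 'cat' -> no
  Line 6: 'rag' -> no
Matching lines: ['dot']
Count: 1

1


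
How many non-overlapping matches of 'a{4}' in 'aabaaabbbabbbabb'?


Pattern 'a{4}' matches exactly 4 consecutive a's (greedy, non-overlapping).
String: 'aabaaabbbabbbabb'
Scanning for runs of a's:
  Run at pos 0: 'aa' (length 2) -> 0 match(es)
  Run at pos 3: 'aaa' (length 3) -> 0 match(es)
  Run at pos 9: 'a' (length 1) -> 0 match(es)
  Run at pos 13: 'a' (length 1) -> 0 match(es)
Matches found: []
Total: 0

0


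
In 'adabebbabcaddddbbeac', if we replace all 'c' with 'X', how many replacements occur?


re.sub('c', 'X', text) replaces every occurrence of 'c' with 'X'.
Text: 'adabebbabcaddddbbeac'
Scanning for 'c':
  pos 9: 'c' -> replacement #1
  pos 19: 'c' -> replacement #2
Total replacements: 2

2


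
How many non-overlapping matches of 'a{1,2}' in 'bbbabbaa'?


Pattern 'a{1,2}' matches between 1 and 2 consecutive a's (greedy).
String: 'bbbabbaa'
Finding runs of a's and applying greedy matching:
  Run at pos 3: 'a' (length 1)
  Run at pos 6: 'aa' (length 2)
Matches: ['a', 'aa']
Count: 2

2


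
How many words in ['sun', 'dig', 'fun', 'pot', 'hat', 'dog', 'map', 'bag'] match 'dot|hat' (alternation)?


Alternation 'dot|hat' matches either 'dot' or 'hat'.
Checking each word:
  'sun' -> no
  'dig' -> no
  'fun' -> no
  'pot' -> no
  'hat' -> MATCH
  'dog' -> no
  'map' -> no
  'bag' -> no
Matches: ['hat']
Count: 1

1


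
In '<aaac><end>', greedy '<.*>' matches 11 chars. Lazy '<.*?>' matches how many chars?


Greedy '<.*>' tries to match as MUCH as possible.
Lazy '<.*?>' tries to match as LITTLE as possible.

String: '<aaac><end>'
Greedy '<.*>' starts at first '<' and extends to the LAST '>': '<aaac><end>' (11 chars)
Lazy '<.*?>' starts at first '<' and stops at the FIRST '>': '<aaac>' (6 chars)

6


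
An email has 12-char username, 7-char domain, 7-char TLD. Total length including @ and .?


An email address has format: username@domain.tld
Username length: 12
'@' character: 1
Domain length: 7
'.' character: 1
TLD length: 7
Total = 12 + 1 + 7 + 1 + 7 = 28

28


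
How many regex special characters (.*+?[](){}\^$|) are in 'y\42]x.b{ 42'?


Regex special characters are: . * + ? [ ] ( ) { } \ ^ $ |
Scanning 'y\42]x.b{ 42':
  pos 1: '\' -> SPECIAL
  pos 4: ']' -> SPECIAL
  pos 6: '.' -> SPECIAL
  pos 8: '{' -> SPECIAL
Special chars found: ['\\', ']', '.', '{']
Total: 4

4


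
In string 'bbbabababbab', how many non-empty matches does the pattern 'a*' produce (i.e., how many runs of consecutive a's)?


Pattern 'a*' matches zero or more a's. We want non-empty runs of consecutive a's.
String: 'bbbabababbab'
Walking through the string to find runs of a's:
  Run 1: positions 3-3 -> 'a'
  Run 2: positions 5-5 -> 'a'
  Run 3: positions 7-7 -> 'a'
  Run 4: positions 10-10 -> 'a'
Non-empty runs found: ['a', 'a', 'a', 'a']
Count: 4

4


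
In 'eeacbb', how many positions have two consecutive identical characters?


Looking for consecutive identical characters in 'eeacbb':
  pos 0-1: 'e' vs 'e' -> MATCH ('ee')
  pos 1-2: 'e' vs 'a' -> different
  pos 2-3: 'a' vs 'c' -> different
  pos 3-4: 'c' vs 'b' -> different
  pos 4-5: 'b' vs 'b' -> MATCH ('bb')
Consecutive identical pairs: ['ee', 'bb']
Count: 2

2


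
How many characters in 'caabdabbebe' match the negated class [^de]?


Negated class [^de] matches any char NOT in {d, e}
Scanning 'caabdabbebe':
  pos 0: 'c' -> MATCH
  pos 1: 'a' -> MATCH
  pos 2: 'a' -> MATCH
  pos 3: 'b' -> MATCH
  pos 4: 'd' -> no (excluded)
  pos 5: 'a' -> MATCH
  pos 6: 'b' -> MATCH
  pos 7: 'b' -> MATCH
  pos 8: 'e' -> no (excluded)
  pos 9: 'b' -> MATCH
  pos 10: 'e' -> no (excluded)
Total matches: 8

8


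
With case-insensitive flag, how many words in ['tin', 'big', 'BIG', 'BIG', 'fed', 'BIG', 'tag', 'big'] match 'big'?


Case-insensitive matching: compare each word's lowercase form to 'big'.
  'tin' -> lower='tin' -> no
  'big' -> lower='big' -> MATCH
  'BIG' -> lower='big' -> MATCH
  'BIG' -> lower='big' -> MATCH
  'fed' -> lower='fed' -> no
  'BIG' -> lower='big' -> MATCH
  'tag' -> lower='tag' -> no
  'big' -> lower='big' -> MATCH
Matches: ['big', 'BIG', 'BIG', 'BIG', 'big']
Count: 5

5


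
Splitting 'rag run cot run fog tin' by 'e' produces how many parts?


Splitting by 'e' breaks the string at each occurrence of the separator.
Text: 'rag run cot run fog tin'
Parts after split:
  Part 1: 'rag run cot run fog tin'
Total parts: 1

1


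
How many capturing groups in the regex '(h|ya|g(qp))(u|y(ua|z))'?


To count capturing groups, count each '(' that starts a group.
Pattern: '(h|ya|g(qp))(u|y(ua|z))'
Walking through the pattern:
  Position 0: '(' -> group #1
  Position 7: '(' -> group #2
  Position 12: '(' -> group #3
  Position 16: '(' -> group #4
Total capturing groups: 4

4


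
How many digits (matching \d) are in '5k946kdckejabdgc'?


\d matches any digit 0-9.
Scanning '5k946kdckejabdgc':
  pos 0: '5' -> DIGIT
  pos 2: '9' -> DIGIT
  pos 3: '4' -> DIGIT
  pos 4: '6' -> DIGIT
Digits found: ['5', '9', '4', '6']
Total: 4

4


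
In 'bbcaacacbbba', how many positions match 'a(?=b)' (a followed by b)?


Lookahead 'a(?=b)' matches 'a' only when followed by 'b'.
String: 'bbcaacacbbba'
Checking each position where char is 'a':
  pos 3: 'a' -> no (next='a')
  pos 4: 'a' -> no (next='c')
  pos 6: 'a' -> no (next='c')
Matching positions: []
Count: 0

0


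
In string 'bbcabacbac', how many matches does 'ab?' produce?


Pattern 'ab?' matches 'a' optionally followed by 'b'.
String: 'bbcabacbac'
Scanning left to right for 'a' then checking next char:
  Match 1: 'ab' (a followed by b)
  Match 2: 'a' (a not followed by b)
  Match 3: 'a' (a not followed by b)
Total matches: 3

3


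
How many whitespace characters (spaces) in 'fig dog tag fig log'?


\s matches whitespace characters (spaces, tabs, etc.).
Text: 'fig dog tag fig log'
This text has 5 words separated by spaces.
Number of spaces = number of words - 1 = 5 - 1 = 4

4


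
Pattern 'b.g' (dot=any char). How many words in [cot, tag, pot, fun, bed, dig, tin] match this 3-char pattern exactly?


Pattern 'b.g' means: starts with 'b', any single char, ends with 'g'.
Checking each word (must be exactly 3 chars):
  'cot' (len=3): no
  'tag' (len=3): no
  'pot' (len=3): no
  'fun' (len=3): no
  'bed' (len=3): no
  'dig' (len=3): no
  'tin' (len=3): no
Matching words: []
Total: 0

0


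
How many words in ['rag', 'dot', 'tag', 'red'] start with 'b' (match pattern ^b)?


Pattern ^b anchors to start of word. Check which words begin with 'b':
  'rag' -> no
  'dot' -> no
  'tag' -> no
  'red' -> no
Matching words: []
Count: 0

0


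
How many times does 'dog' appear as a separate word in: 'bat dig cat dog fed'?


Scanning each word for exact match 'dog':
  Word 1: 'bat' -> no
  Word 2: 'dig' -> no
  Word 3: 'cat' -> no
  Word 4: 'dog' -> MATCH
  Word 5: 'fed' -> no
Total matches: 1

1


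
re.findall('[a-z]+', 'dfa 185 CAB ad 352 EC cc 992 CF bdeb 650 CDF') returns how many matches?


Pattern '[a-z]+' finds one or more lowercase letters.
Text: 'dfa 185 CAB ad 352 EC cc 992 CF bdeb 650 CDF'
Scanning for matches:
  Match 1: 'dfa'
  Match 2: 'ad'
  Match 3: 'cc'
  Match 4: 'bdeb'
Total matches: 4

4


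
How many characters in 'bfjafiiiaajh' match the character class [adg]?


Character class [adg] matches any of: {a, d, g}
Scanning string 'bfjafiiiaajh' character by character:
  pos 0: 'b' -> no
  pos 1: 'f' -> no
  pos 2: 'j' -> no
  pos 3: 'a' -> MATCH
  pos 4: 'f' -> no
  pos 5: 'i' -> no
  pos 6: 'i' -> no
  pos 7: 'i' -> no
  pos 8: 'a' -> MATCH
  pos 9: 'a' -> MATCH
  pos 10: 'j' -> no
  pos 11: 'h' -> no
Total matches: 3

3


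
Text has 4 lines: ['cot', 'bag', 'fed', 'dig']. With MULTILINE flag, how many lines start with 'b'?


With MULTILINE flag, ^ matches the start of each line.
Lines: ['cot', 'bag', 'fed', 'dig']
Checking which lines start with 'b':
  Line 1: 'cot' -> no
  Line 2: 'bag' -> MATCH
  Line 3: 'fed' -> no
  Line 4: 'dig' -> no
Matching lines: ['bag']
Count: 1

1


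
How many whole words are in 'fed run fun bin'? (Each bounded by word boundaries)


Word boundaries (\b) mark the start/end of each word.
Text: 'fed run fun bin'
Splitting by whitespace:
  Word 1: 'fed'
  Word 2: 'run'
  Word 3: 'fun'
  Word 4: 'bin'
Total whole words: 4

4


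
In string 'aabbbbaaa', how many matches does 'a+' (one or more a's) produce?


Pattern 'a+' matches one or more consecutive a's.
String: 'aabbbbaaa'
Scanning for runs of a:
  Match 1: 'aa' (length 2)
  Match 2: 'aaa' (length 3)
Total matches: 2

2


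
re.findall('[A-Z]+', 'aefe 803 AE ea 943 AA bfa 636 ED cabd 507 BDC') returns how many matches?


Pattern '[A-Z]+' finds one or more uppercase letters.
Text: 'aefe 803 AE ea 943 AA bfa 636 ED cabd 507 BDC'
Scanning for matches:
  Match 1: 'AE'
  Match 2: 'AA'
  Match 3: 'ED'
  Match 4: 'BDC'
Total matches: 4

4


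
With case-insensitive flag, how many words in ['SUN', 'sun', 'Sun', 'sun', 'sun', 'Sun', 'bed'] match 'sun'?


Case-insensitive matching: compare each word's lowercase form to 'sun'.
  'SUN' -> lower='sun' -> MATCH
  'sun' -> lower='sun' -> MATCH
  'Sun' -> lower='sun' -> MATCH
  'sun' -> lower='sun' -> MATCH
  'sun' -> lower='sun' -> MATCH
  'Sun' -> lower='sun' -> MATCH
  'bed' -> lower='bed' -> no
Matches: ['SUN', 'sun', 'Sun', 'sun', 'sun', 'Sun']
Count: 6

6


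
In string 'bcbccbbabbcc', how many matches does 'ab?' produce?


Pattern 'ab?' matches 'a' optionally followed by 'b'.
String: 'bcbccbbabbcc'
Scanning left to right for 'a' then checking next char:
  Match 1: 'ab' (a followed by b)
Total matches: 1

1


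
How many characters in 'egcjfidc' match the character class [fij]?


Character class [fij] matches any of: {f, i, j}
Scanning string 'egcjfidc' character by character:
  pos 0: 'e' -> no
  pos 1: 'g' -> no
  pos 2: 'c' -> no
  pos 3: 'j' -> MATCH
  pos 4: 'f' -> MATCH
  pos 5: 'i' -> MATCH
  pos 6: 'd' -> no
  pos 7: 'c' -> no
Total matches: 3

3


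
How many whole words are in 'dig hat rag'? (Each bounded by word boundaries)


Word boundaries (\b) mark the start/end of each word.
Text: 'dig hat rag'
Splitting by whitespace:
  Word 1: 'dig'
  Word 2: 'hat'
  Word 3: 'rag'
Total whole words: 3

3


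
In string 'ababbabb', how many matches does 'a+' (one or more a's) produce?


Pattern 'a+' matches one or more consecutive a's.
String: 'ababbabb'
Scanning for runs of a:
  Match 1: 'a' (length 1)
  Match 2: 'a' (length 1)
  Match 3: 'a' (length 1)
Total matches: 3

3


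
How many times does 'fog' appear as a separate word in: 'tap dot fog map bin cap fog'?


Scanning each word for exact match 'fog':
  Word 1: 'tap' -> no
  Word 2: 'dot' -> no
  Word 3: 'fog' -> MATCH
  Word 4: 'map' -> no
  Word 5: 'bin' -> no
  Word 6: 'cap' -> no
  Word 7: 'fog' -> MATCH
Total matches: 2

2


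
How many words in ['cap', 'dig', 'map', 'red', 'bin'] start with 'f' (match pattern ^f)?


Pattern ^f anchors to start of word. Check which words begin with 'f':
  'cap' -> no
  'dig' -> no
  'map' -> no
  'red' -> no
  'bin' -> no
Matching words: []
Count: 0

0


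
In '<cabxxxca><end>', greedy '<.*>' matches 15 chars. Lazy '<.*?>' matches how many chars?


Greedy '<.*>' tries to match as MUCH as possible.
Lazy '<.*?>' tries to match as LITTLE as possible.

String: '<cabxxxca><end>'
Greedy '<.*>' starts at first '<' and extends to the LAST '>': '<cabxxxca><end>' (15 chars)
Lazy '<.*?>' starts at first '<' and stops at the FIRST '>': '<cabxxxca>' (10 chars)

10


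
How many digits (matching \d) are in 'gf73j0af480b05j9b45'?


\d matches any digit 0-9.
Scanning 'gf73j0af480b05j9b45':
  pos 2: '7' -> DIGIT
  pos 3: '3' -> DIGIT
  pos 5: '0' -> DIGIT
  pos 8: '4' -> DIGIT
  pos 9: '8' -> DIGIT
  pos 10: '0' -> DIGIT
  pos 12: '0' -> DIGIT
  pos 13: '5' -> DIGIT
  pos 15: '9' -> DIGIT
  pos 17: '4' -> DIGIT
  pos 18: '5' -> DIGIT
Digits found: ['7', '3', '0', '4', '8', '0', '0', '5', '9', '4', '5']
Total: 11

11


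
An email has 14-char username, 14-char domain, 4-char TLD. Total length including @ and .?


An email address has format: username@domain.tld
Username length: 14
'@' character: 1
Domain length: 14
'.' character: 1
TLD length: 4
Total = 14 + 1 + 14 + 1 + 4 = 34

34


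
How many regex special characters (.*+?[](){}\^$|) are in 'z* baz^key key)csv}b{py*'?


Regex special characters are: . * + ? [ ] ( ) { } \ ^ $ |
Scanning 'z* baz^key key)csv}b{py*':
  pos 1: '*' -> SPECIAL
  pos 6: '^' -> SPECIAL
  pos 14: ')' -> SPECIAL
  pos 18: '}' -> SPECIAL
  pos 20: '{' -> SPECIAL
  pos 23: '*' -> SPECIAL
Special chars found: ['*', '^', ')', '}', '{', '*']
Total: 6

6


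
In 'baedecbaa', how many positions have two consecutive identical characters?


Looking for consecutive identical characters in 'baedecbaa':
  pos 0-1: 'b' vs 'a' -> different
  pos 1-2: 'a' vs 'e' -> different
  pos 2-3: 'e' vs 'd' -> different
  pos 3-4: 'd' vs 'e' -> different
  pos 4-5: 'e' vs 'c' -> different
  pos 5-6: 'c' vs 'b' -> different
  pos 6-7: 'b' vs 'a' -> different
  pos 7-8: 'a' vs 'a' -> MATCH ('aa')
Consecutive identical pairs: ['aa']
Count: 1

1


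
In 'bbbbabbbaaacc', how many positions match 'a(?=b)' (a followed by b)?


Lookahead 'a(?=b)' matches 'a' only when followed by 'b'.
String: 'bbbbabbbaaacc'
Checking each position where char is 'a':
  pos 4: 'a' -> MATCH (next='b')
  pos 8: 'a' -> no (next='a')
  pos 9: 'a' -> no (next='a')
  pos 10: 'a' -> no (next='c')
Matching positions: [4]
Count: 1

1


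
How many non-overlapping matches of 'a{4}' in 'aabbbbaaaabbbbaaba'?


Pattern 'a{4}' matches exactly 4 consecutive a's (greedy, non-overlapping).
String: 'aabbbbaaaabbbbaaba'
Scanning for runs of a's:
  Run at pos 0: 'aa' (length 2) -> 0 match(es)
  Run at pos 6: 'aaaa' (length 4) -> 1 match(es)
  Run at pos 14: 'aa' (length 2) -> 0 match(es)
  Run at pos 17: 'a' (length 1) -> 0 match(es)
Matches found: ['aaaa']
Total: 1

1


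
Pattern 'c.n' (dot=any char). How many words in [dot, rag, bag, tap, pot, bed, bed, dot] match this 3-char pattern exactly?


Pattern 'c.n' means: starts with 'c', any single char, ends with 'n'.
Checking each word (must be exactly 3 chars):
  'dot' (len=3): no
  'rag' (len=3): no
  'bag' (len=3): no
  'tap' (len=3): no
  'pot' (len=3): no
  'bed' (len=3): no
  'bed' (len=3): no
  'dot' (len=3): no
Matching words: []
Total: 0

0


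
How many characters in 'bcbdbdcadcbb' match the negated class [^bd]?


Negated class [^bd] matches any char NOT in {b, d}
Scanning 'bcbdbdcadcbb':
  pos 0: 'b' -> no (excluded)
  pos 1: 'c' -> MATCH
  pos 2: 'b' -> no (excluded)
  pos 3: 'd' -> no (excluded)
  pos 4: 'b' -> no (excluded)
  pos 5: 'd' -> no (excluded)
  pos 6: 'c' -> MATCH
  pos 7: 'a' -> MATCH
  pos 8: 'd' -> no (excluded)
  pos 9: 'c' -> MATCH
  pos 10: 'b' -> no (excluded)
  pos 11: 'b' -> no (excluded)
Total matches: 4

4


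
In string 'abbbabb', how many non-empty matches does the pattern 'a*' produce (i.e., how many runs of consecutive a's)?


Pattern 'a*' matches zero or more a's. We want non-empty runs of consecutive a's.
String: 'abbbabb'
Walking through the string to find runs of a's:
  Run 1: positions 0-0 -> 'a'
  Run 2: positions 4-4 -> 'a'
Non-empty runs found: ['a', 'a']
Count: 2

2


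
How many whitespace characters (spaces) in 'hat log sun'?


\s matches whitespace characters (spaces, tabs, etc.).
Text: 'hat log sun'
This text has 3 words separated by spaces.
Number of spaces = number of words - 1 = 3 - 1 = 2

2


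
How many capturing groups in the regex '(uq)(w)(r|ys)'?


To count capturing groups, count each '(' that starts a group.
Pattern: '(uq)(w)(r|ys)'
Walking through the pattern:
  Position 0: '(' -> group #1
  Position 4: '(' -> group #2
  Position 7: '(' -> group #3
Total capturing groups: 3

3


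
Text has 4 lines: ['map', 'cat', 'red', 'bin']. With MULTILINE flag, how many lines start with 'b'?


With MULTILINE flag, ^ matches the start of each line.
Lines: ['map', 'cat', 'red', 'bin']
Checking which lines start with 'b':
  Line 1: 'map' -> no
  Line 2: 'cat' -> no
  Line 3: 'red' -> no
  Line 4: 'bin' -> MATCH
Matching lines: ['bin']
Count: 1

1


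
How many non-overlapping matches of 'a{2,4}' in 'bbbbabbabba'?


Pattern 'a{2,4}' matches between 2 and 4 consecutive a's (greedy).
String: 'bbbbabbabba'
Finding runs of a's and applying greedy matching:
  Run at pos 4: 'a' (length 1)
  Run at pos 7: 'a' (length 1)
  Run at pos 10: 'a' (length 1)
Matches: []
Count: 0

0


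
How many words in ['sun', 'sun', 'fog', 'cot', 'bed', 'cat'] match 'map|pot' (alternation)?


Alternation 'map|pot' matches either 'map' or 'pot'.
Checking each word:
  'sun' -> no
  'sun' -> no
  'fog' -> no
  'cot' -> no
  'bed' -> no
  'cat' -> no
Matches: []
Count: 0

0


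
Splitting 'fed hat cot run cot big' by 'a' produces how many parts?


Splitting by 'a' breaks the string at each occurrence of the separator.
Text: 'fed hat cot run cot big'
Parts after split:
  Part 1: 'fed h'
  Part 2: 't cot run cot big'
Total parts: 2

2


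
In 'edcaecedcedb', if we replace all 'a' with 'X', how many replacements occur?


re.sub('a', 'X', text) replaces every occurrence of 'a' with 'X'.
Text: 'edcaecedcedb'
Scanning for 'a':
  pos 3: 'a' -> replacement #1
Total replacements: 1

1


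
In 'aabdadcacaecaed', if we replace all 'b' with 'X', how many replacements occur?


re.sub('b', 'X', text) replaces every occurrence of 'b' with 'X'.
Text: 'aabdadcacaecaed'
Scanning for 'b':
  pos 2: 'b' -> replacement #1
Total replacements: 1

1


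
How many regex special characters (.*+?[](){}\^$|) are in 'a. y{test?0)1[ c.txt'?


Regex special characters are: . * + ? [ ] ( ) { } \ ^ $ |
Scanning 'a. y{test?0)1[ c.txt':
  pos 1: '.' -> SPECIAL
  pos 4: '{' -> SPECIAL
  pos 9: '?' -> SPECIAL
  pos 11: ')' -> SPECIAL
  pos 13: '[' -> SPECIAL
  pos 16: '.' -> SPECIAL
Special chars found: ['.', '{', '?', ')', '[', '.']
Total: 6

6


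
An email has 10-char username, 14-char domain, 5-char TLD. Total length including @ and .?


An email address has format: username@domain.tld
Username length: 10
'@' character: 1
Domain length: 14
'.' character: 1
TLD length: 5
Total = 10 + 1 + 14 + 1 + 5 = 31

31


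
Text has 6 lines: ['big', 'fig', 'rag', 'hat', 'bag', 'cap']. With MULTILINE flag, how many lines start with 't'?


With MULTILINE flag, ^ matches the start of each line.
Lines: ['big', 'fig', 'rag', 'hat', 'bag', 'cap']
Checking which lines start with 't':
  Line 1: 'big' -> no
  Line 2: 'fig' -> no
  Line 3: 'rag' -> no
  Line 4: 'hat' -> no
  Line 5: 'bag' -> no
  Line 6: 'cap' -> no
Matching lines: []
Count: 0

0


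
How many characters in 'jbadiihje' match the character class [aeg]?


Character class [aeg] matches any of: {a, e, g}
Scanning string 'jbadiihje' character by character:
  pos 0: 'j' -> no
  pos 1: 'b' -> no
  pos 2: 'a' -> MATCH
  pos 3: 'd' -> no
  pos 4: 'i' -> no
  pos 5: 'i' -> no
  pos 6: 'h' -> no
  pos 7: 'j' -> no
  pos 8: 'e' -> MATCH
Total matches: 2

2


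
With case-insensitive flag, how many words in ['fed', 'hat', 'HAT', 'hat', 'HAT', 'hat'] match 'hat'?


Case-insensitive matching: compare each word's lowercase form to 'hat'.
  'fed' -> lower='fed' -> no
  'hat' -> lower='hat' -> MATCH
  'HAT' -> lower='hat' -> MATCH
  'hat' -> lower='hat' -> MATCH
  'HAT' -> lower='hat' -> MATCH
  'hat' -> lower='hat' -> MATCH
Matches: ['hat', 'HAT', 'hat', 'HAT', 'hat']
Count: 5

5


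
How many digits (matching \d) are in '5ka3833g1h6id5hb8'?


\d matches any digit 0-9.
Scanning '5ka3833g1h6id5hb8':
  pos 0: '5' -> DIGIT
  pos 3: '3' -> DIGIT
  pos 4: '8' -> DIGIT
  pos 5: '3' -> DIGIT
  pos 6: '3' -> DIGIT
  pos 8: '1' -> DIGIT
  pos 10: '6' -> DIGIT
  pos 13: '5' -> DIGIT
  pos 16: '8' -> DIGIT
Digits found: ['5', '3', '8', '3', '3', '1', '6', '5', '8']
Total: 9

9


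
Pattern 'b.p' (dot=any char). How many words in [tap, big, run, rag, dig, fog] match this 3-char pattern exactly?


Pattern 'b.p' means: starts with 'b', any single char, ends with 'p'.
Checking each word (must be exactly 3 chars):
  'tap' (len=3): no
  'big' (len=3): no
  'run' (len=3): no
  'rag' (len=3): no
  'dig' (len=3): no
  'fog' (len=3): no
Matching words: []
Total: 0

0


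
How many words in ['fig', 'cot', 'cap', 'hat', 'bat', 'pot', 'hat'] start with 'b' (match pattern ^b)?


Pattern ^b anchors to start of word. Check which words begin with 'b':
  'fig' -> no
  'cot' -> no
  'cap' -> no
  'hat' -> no
  'bat' -> MATCH (starts with 'b')
  'pot' -> no
  'hat' -> no
Matching words: ['bat']
Count: 1

1


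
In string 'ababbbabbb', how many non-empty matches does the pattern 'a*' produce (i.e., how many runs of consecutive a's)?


Pattern 'a*' matches zero or more a's. We want non-empty runs of consecutive a's.
String: 'ababbbabbb'
Walking through the string to find runs of a's:
  Run 1: positions 0-0 -> 'a'
  Run 2: positions 2-2 -> 'a'
  Run 3: positions 6-6 -> 'a'
Non-empty runs found: ['a', 'a', 'a']
Count: 3

3


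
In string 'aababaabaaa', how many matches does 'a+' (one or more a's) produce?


Pattern 'a+' matches one or more consecutive a's.
String: 'aababaabaaa'
Scanning for runs of a:
  Match 1: 'aa' (length 2)
  Match 2: 'a' (length 1)
  Match 3: 'aa' (length 2)
  Match 4: 'aaa' (length 3)
Total matches: 4

4


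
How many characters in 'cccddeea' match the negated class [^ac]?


Negated class [^ac] matches any char NOT in {a, c}
Scanning 'cccddeea':
  pos 0: 'c' -> no (excluded)
  pos 1: 'c' -> no (excluded)
  pos 2: 'c' -> no (excluded)
  pos 3: 'd' -> MATCH
  pos 4: 'd' -> MATCH
  pos 5: 'e' -> MATCH
  pos 6: 'e' -> MATCH
  pos 7: 'a' -> no (excluded)
Total matches: 4

4


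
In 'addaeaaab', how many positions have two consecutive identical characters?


Looking for consecutive identical characters in 'addaeaaab':
  pos 0-1: 'a' vs 'd' -> different
  pos 1-2: 'd' vs 'd' -> MATCH ('dd')
  pos 2-3: 'd' vs 'a' -> different
  pos 3-4: 'a' vs 'e' -> different
  pos 4-5: 'e' vs 'a' -> different
  pos 5-6: 'a' vs 'a' -> MATCH ('aa')
  pos 6-7: 'a' vs 'a' -> MATCH ('aa')
  pos 7-8: 'a' vs 'b' -> different
Consecutive identical pairs: ['dd', 'aa', 'aa']
Count: 3

3


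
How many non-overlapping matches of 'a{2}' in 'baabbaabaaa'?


Pattern 'a{2}' matches exactly 2 consecutive a's (greedy, non-overlapping).
String: 'baabbaabaaa'
Scanning for runs of a's:
  Run at pos 1: 'aa' (length 2) -> 1 match(es)
  Run at pos 5: 'aa' (length 2) -> 1 match(es)
  Run at pos 8: 'aaa' (length 3) -> 1 match(es)
Matches found: ['aa', 'aa', 'aa']
Total: 3

3


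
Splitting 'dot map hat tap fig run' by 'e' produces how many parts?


Splitting by 'e' breaks the string at each occurrence of the separator.
Text: 'dot map hat tap fig run'
Parts after split:
  Part 1: 'dot map hat tap fig run'
Total parts: 1

1


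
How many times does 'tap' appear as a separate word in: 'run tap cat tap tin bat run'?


Scanning each word for exact match 'tap':
  Word 1: 'run' -> no
  Word 2: 'tap' -> MATCH
  Word 3: 'cat' -> no
  Word 4: 'tap' -> MATCH
  Word 5: 'tin' -> no
  Word 6: 'bat' -> no
  Word 7: 'run' -> no
Total matches: 2

2


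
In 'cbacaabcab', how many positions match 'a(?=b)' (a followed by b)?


Lookahead 'a(?=b)' matches 'a' only when followed by 'b'.
String: 'cbacaabcab'
Checking each position where char is 'a':
  pos 2: 'a' -> no (next='c')
  pos 4: 'a' -> no (next='a')
  pos 5: 'a' -> MATCH (next='b')
  pos 8: 'a' -> MATCH (next='b')
Matching positions: [5, 8]
Count: 2

2
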